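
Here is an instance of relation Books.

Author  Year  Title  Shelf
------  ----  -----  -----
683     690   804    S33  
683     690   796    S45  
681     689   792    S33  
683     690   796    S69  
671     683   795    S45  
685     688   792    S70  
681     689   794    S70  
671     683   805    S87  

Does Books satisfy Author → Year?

Author=683: 3 rows → Year = 690, 690, 690 ✓
Author=681: 2 rows → Year = 689, 689 ✓
Author=671: 2 rows → Year = 683, 683 ✓
Author=685: 1 row → Year = 688 ✓
Every Author value is associated with a single Year value, so Author → Year holds.

Yes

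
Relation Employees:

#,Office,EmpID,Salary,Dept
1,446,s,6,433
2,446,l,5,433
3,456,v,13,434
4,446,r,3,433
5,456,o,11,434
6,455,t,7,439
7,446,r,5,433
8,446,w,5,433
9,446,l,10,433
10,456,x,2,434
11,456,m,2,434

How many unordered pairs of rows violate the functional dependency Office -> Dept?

Office=446: all 6 rows agree on Dept — 0 pairs.
Office=456: all 4 rows agree on Dept — 0 pairs.

0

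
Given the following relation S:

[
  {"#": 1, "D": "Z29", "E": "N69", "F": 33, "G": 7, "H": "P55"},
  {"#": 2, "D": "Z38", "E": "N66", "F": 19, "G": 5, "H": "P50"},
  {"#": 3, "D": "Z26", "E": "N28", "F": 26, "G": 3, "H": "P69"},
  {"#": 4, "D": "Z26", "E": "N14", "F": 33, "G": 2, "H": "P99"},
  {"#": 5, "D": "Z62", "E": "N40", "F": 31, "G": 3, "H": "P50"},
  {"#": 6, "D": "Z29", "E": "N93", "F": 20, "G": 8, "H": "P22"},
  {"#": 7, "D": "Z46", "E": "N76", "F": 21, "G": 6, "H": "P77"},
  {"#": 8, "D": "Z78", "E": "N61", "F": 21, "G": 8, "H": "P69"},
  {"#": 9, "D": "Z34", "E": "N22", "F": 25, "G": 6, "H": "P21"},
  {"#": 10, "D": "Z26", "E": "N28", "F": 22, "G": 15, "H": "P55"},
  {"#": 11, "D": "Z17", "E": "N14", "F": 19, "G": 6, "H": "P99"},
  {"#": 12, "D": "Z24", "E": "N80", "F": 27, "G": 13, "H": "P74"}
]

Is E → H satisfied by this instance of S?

E=N69: row 1 → H = P55 ✓
E=N66: row 2 → H = P50 ✓
E=N28: rows 3, 10 → H takes values {P69, P55} — violation
E=N14: rows 4, 11 → H = P99, P99 ✓
E=N40: row 5 → H = P50 ✓
E=N93: row 6 → H = P22 ✓
E=N76: row 7 → H = P77 ✓
E=N61: row 8 → H = P69 ✓
E=N22: row 9 → H = P21 ✓
E=N80: row 12 → H = P74 ✓
Two rows agree on E but differ on H, so E → H does not hold.

No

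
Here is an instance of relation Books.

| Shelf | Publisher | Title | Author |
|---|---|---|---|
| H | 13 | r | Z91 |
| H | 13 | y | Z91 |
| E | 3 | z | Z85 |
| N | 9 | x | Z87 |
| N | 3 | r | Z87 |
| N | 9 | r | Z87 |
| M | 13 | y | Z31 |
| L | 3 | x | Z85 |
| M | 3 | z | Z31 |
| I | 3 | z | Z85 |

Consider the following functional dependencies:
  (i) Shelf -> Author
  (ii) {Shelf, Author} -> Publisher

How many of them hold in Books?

1

(i) Shelf -> Author: every LHS value maps to a single RHS value — holds.
(ii) {Shelf, Author} -> Publisher: (Shelf=N, Author=Z87): 3 rows → Publisher takes values {9, 3} — violation; (Shelf=M, Author=Z31): 2 rows → Publisher takes values {13, 3} — violation — fails.
1 of the 2 dependencies holds.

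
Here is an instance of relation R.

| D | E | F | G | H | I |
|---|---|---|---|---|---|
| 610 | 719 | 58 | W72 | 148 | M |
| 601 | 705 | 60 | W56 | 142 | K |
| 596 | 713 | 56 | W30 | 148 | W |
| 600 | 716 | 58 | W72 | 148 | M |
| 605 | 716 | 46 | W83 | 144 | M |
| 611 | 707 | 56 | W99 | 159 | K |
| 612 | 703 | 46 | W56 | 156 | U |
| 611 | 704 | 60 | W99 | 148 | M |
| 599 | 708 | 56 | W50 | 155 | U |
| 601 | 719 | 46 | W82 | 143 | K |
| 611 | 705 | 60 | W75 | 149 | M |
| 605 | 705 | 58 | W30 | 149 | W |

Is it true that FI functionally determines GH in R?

No

(F=58, I=M): 2 rows → {G,H} = (W72, 148), (W72, 148) ✓
(F=60, I=K): 1 row → {G,H} = (W56, 142) ✓
(F=56, I=W): 1 row → {G,H} = (W30, 148) ✓
(F=46, I=M): 1 row → {G,H} = (W83, 144) ✓
(F=56, I=K): 1 row → {G,H} = (W99, 159) ✓
(F=46, I=U): 1 row → {G,H} = (W56, 156) ✓
(F=60, I=M): 2 rows → {G,H} takes values {(W99, 148), (W75, 149)} — violation
(F=56, I=U): 1 row → {G,H} = (W50, 155) ✓
(F=46, I=K): 1 row → {G,H} = (W82, 143) ✓
(F=58, I=W): 1 row → {G,H} = (W30, 149) ✓
Two rows agree on FI but differ on GH, so FI → GH does not hold.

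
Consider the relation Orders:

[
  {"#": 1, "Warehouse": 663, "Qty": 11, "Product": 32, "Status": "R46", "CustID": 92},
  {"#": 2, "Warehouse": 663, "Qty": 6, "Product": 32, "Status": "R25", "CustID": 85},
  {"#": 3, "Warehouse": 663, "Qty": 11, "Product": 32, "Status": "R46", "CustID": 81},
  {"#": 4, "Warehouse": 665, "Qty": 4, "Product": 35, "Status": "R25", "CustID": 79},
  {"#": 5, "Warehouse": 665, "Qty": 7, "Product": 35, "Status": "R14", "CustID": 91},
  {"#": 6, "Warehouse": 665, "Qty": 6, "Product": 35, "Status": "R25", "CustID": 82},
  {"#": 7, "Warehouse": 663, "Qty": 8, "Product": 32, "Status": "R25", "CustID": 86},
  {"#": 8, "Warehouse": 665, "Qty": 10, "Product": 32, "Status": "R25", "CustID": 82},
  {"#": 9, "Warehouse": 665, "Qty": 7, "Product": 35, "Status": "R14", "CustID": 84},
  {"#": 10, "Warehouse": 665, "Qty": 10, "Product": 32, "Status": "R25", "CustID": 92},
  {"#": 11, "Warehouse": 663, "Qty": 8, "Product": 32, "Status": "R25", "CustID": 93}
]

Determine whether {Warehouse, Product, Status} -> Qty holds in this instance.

(Warehouse=663, Product=32, Status=R46): rows 1, 3 → Qty = 11, 11 ✓
(Warehouse=663, Product=32, Status=R25): rows 2, 7, 11 → Qty takes values {6, 8} — violation
(Warehouse=665, Product=35, Status=R25): rows 4, 6 → Qty takes values {4, 6} — violation
(Warehouse=665, Product=35, Status=R14): rows 5, 9 → Qty = 7, 7 ✓
(Warehouse=665, Product=32, Status=R25): rows 8, 10 → Qty = 10, 10 ✓
Two rows agree on {Warehouse, Product, Status} but differ on Qty, so {Warehouse, Product, Status} -> Qty does not hold.

No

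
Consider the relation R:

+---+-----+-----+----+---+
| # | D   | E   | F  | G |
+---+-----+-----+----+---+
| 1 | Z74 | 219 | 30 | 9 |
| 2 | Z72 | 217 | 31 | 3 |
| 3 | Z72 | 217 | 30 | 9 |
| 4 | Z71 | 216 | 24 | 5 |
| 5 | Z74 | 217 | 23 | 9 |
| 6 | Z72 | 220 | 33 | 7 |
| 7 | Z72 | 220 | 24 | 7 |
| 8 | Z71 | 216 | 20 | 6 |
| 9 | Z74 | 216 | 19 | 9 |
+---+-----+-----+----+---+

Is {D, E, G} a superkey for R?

Rows 6 and 7 have the same {D, E, G} value (D=Z72, E=220, G=7) but are distinct tuples, so {D, E, G} does not determine every attribute — not a superkey.

No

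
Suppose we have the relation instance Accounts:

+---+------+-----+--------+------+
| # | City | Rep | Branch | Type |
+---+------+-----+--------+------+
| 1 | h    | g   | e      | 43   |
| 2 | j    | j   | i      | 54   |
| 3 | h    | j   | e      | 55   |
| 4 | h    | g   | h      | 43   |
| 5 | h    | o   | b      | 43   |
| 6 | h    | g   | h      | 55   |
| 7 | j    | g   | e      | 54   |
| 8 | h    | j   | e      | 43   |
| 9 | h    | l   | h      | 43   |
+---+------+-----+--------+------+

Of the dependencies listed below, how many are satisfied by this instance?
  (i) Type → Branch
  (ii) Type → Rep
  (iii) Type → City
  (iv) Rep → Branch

1

(i) Type → Branch: Type=43: rows 1, 4, 5, 8, 9 → Branch takes values {e, h, b} — violation; Type=54: rows 2, 7 → Branch takes values {i, e} — violation; Type=55: rows 3, 6 → Branch takes values {e, h} — violation — fails.
(ii) Type → Rep: Type=43: rows 1, 4, 5, 8, 9 → Rep takes values {g, o, j, l} — violation; Type=54: rows 2, 7 → Rep takes values {j, g} — violation; Type=55: rows 3, 6 → Rep takes values {j, g} — violation — fails.
(iii) Type → City: every LHS value maps to a single RHS value — holds.
(iv) Rep → Branch: Rep=g: rows 1, 4, 6, 7 → Branch takes values {e, h} — violation; Rep=j: rows 2, 3, 8 → Branch takes values {i, e} — violation — fails.
1 of the 4 dependencies holds.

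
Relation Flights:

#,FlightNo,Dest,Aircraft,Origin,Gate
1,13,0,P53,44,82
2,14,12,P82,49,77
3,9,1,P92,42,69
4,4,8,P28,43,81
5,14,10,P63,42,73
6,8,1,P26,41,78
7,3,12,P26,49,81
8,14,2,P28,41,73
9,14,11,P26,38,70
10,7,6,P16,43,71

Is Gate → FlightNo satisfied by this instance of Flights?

No

Gate=82: row 1 → FlightNo = 13 ✓
Gate=77: row 2 → FlightNo = 14 ✓
Gate=69: row 3 → FlightNo = 9 ✓
Gate=81: rows 4, 7 → FlightNo takes values {4, 3} — violation
Gate=73: rows 5, 8 → FlightNo = 14, 14 ✓
Gate=78: row 6 → FlightNo = 8 ✓
Gate=70: row 9 → FlightNo = 14 ✓
Gate=71: row 10 → FlightNo = 7 ✓
Two rows agree on Gate but differ on FlightNo, so Gate → FlightNo does not hold.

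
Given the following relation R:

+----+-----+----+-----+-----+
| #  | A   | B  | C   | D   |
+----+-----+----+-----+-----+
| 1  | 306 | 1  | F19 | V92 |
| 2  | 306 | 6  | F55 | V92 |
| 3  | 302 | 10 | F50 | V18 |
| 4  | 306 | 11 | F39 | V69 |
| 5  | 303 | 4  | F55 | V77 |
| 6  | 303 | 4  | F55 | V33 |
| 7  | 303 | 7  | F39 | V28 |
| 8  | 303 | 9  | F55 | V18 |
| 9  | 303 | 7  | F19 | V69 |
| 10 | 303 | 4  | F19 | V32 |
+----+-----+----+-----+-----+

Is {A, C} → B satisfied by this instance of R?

No

(A=306, C=F19): row 1 → B = 1 ✓
(A=306, C=F55): row 2 → B = 6 ✓
(A=302, C=F50): row 3 → B = 10 ✓
(A=306, C=F39): row 4 → B = 11 ✓
(A=303, C=F55): rows 5, 6, 8 → B takes values {4, 9} — violation
(A=303, C=F39): row 7 → B = 7 ✓
(A=303, C=F19): rows 9, 10 → B takes values {7, 4} — violation
Two rows agree on {A, C} but differ on B, so {A, C} → B does not hold.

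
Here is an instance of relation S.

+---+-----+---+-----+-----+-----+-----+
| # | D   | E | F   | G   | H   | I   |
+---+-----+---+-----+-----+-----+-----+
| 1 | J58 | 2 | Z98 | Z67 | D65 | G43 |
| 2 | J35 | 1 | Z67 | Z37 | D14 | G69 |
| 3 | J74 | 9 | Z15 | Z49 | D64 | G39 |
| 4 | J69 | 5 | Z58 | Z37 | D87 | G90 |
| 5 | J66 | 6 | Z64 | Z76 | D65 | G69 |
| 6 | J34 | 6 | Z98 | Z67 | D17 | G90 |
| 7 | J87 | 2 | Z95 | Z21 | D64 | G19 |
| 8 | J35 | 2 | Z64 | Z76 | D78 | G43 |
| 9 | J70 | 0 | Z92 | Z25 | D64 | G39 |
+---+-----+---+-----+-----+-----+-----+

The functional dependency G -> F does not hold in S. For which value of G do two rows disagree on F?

Z37

G=Z67: rows 1, 6 → F = Z98, Z98 ✓
G=Z37: rows 2, 4 → F takes values {Z67, Z58} — violation
G=Z49: row 3 → F = Z15 ✓
G=Z76: rows 5, 8 → F = Z64, Z64 ✓
G=Z21: row 7 → F = Z95 ✓
G=Z25: row 9 → F = Z92 ✓
The only G value with inconsistent F is G=Z37.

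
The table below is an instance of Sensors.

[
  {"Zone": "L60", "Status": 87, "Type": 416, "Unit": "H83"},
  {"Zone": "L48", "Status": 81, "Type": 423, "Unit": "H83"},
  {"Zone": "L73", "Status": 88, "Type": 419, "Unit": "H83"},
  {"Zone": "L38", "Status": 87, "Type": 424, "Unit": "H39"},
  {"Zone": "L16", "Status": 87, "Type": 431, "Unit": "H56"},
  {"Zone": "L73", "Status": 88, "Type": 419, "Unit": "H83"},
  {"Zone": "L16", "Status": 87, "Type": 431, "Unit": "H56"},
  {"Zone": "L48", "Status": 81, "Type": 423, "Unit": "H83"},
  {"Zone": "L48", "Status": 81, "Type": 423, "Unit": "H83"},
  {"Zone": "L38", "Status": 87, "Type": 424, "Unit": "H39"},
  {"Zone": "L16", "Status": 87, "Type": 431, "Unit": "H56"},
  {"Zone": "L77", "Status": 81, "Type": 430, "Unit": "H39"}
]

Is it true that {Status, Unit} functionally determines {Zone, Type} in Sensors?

(Status=87, Unit=H83): 1 row → {Zone,Type} = (L60, 416) ✓
(Status=81, Unit=H83): 3 rows → {Zone,Type} = (L48, 423), (L48, 423), (L48, 423) ✓
(Status=88, Unit=H83): 2 rows → {Zone,Type} = (L73, 419), (L73, 419) ✓
(Status=87, Unit=H39): 2 rows → {Zone,Type} = (L38, 424), (L38, 424) ✓
(Status=87, Unit=H56): 3 rows → {Zone,Type} = (L16, 431), (L16, 431), (L16, 431) ✓
(Status=81, Unit=H39): 1 row → {Zone,Type} = (L77, 430) ✓
Every {Status, Unit} value is associated with a single {Zone, Type} value, so {Status, Unit} → {Zone, Type} holds.

Yes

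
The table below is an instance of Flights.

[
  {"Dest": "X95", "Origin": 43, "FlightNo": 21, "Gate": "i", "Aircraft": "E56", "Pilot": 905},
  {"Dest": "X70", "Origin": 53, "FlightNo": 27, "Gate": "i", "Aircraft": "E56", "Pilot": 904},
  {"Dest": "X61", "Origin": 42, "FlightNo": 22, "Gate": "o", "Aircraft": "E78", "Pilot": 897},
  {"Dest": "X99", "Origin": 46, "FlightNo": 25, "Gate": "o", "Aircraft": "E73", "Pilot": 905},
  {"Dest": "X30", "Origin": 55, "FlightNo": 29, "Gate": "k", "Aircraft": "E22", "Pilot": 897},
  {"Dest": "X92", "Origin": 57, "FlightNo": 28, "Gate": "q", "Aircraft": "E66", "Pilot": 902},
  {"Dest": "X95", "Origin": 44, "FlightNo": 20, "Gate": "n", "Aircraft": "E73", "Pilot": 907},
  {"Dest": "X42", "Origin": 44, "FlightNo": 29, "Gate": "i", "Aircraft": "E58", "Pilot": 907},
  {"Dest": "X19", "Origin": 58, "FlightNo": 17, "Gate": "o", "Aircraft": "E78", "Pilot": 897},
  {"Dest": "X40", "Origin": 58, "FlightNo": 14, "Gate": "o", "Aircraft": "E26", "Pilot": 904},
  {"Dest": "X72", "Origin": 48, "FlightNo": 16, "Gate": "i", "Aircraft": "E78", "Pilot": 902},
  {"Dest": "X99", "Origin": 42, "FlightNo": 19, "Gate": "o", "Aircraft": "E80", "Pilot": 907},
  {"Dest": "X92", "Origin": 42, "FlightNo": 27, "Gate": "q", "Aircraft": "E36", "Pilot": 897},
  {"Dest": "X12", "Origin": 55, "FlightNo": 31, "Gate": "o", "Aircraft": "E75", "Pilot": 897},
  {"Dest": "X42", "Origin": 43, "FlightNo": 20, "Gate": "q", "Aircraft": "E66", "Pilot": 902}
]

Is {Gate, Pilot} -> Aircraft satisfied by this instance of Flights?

(Gate=i, Pilot=905): 1 row → Aircraft = E56 ✓
(Gate=i, Pilot=904): 1 row → Aircraft = E56 ✓
(Gate=o, Pilot=897): 3 rows → Aircraft takes values {E78, E75} — violation
(Gate=o, Pilot=905): 1 row → Aircraft = E73 ✓
(Gate=k, Pilot=897): 1 row → Aircraft = E22 ✓
(Gate=q, Pilot=902): 2 rows → Aircraft = E66, E66 ✓
(Gate=n, Pilot=907): 1 row → Aircraft = E73 ✓
(Gate=i, Pilot=907): 1 row → Aircraft = E58 ✓
(Gate=o, Pilot=904): 1 row → Aircraft = E26 ✓
(Gate=i, Pilot=902): 1 row → Aircraft = E78 ✓
(Gate=o, Pilot=907): 1 row → Aircraft = E80 ✓
(Gate=q, Pilot=897): 1 row → Aircraft = E36 ✓
Two rows agree on {Gate, Pilot} but differ on Aircraft, so {Gate, Pilot} -> Aircraft does not hold.

No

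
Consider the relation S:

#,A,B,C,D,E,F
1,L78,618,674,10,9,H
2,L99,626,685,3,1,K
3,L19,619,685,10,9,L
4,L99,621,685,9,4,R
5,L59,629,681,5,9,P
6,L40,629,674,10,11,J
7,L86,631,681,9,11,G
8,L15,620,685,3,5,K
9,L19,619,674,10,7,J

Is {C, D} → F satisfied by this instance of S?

(C=674, D=10): rows 1, 6, 9 → F takes values {H, J} — violation
(C=685, D=3): rows 2, 8 → F = K, K ✓
(C=685, D=10): row 3 → F = L ✓
(C=685, D=9): row 4 → F = R ✓
(C=681, D=5): row 5 → F = P ✓
(C=681, D=9): row 7 → F = G ✓
Two rows agree on {C, D} but differ on F, so {C, D} → F does not hold.

No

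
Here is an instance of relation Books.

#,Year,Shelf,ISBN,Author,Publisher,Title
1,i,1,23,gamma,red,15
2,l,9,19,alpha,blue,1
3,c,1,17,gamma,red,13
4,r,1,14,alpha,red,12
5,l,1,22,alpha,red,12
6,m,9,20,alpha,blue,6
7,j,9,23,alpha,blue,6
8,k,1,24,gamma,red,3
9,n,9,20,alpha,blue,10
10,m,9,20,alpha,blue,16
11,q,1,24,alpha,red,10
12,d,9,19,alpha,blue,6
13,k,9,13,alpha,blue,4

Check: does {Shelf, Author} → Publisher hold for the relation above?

(Shelf=1, Author=gamma): rows 1, 3, 8 → Publisher = red, red, red ✓
(Shelf=9, Author=alpha): rows 2, 6, 7, 9, 10, 12, 13 → Publisher = blue, blue, blue, blue, blue, blue, blue ✓
(Shelf=1, Author=alpha): rows 4, 5, 11 → Publisher = red, red, red ✓
Every {Shelf, Author} value is associated with a single Publisher value, so {Shelf, Author} → Publisher holds.

Yes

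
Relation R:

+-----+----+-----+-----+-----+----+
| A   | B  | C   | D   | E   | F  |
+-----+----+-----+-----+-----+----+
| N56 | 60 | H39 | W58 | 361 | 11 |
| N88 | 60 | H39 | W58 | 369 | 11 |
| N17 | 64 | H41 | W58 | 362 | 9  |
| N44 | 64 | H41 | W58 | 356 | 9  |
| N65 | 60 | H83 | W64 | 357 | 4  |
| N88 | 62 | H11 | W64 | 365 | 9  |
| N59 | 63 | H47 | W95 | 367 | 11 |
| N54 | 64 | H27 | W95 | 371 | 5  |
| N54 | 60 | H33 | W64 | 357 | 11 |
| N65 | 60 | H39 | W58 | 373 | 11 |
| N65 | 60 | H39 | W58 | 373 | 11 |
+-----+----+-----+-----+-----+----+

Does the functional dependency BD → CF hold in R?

No

(B=60, D=W58): 4 rows → {C,F} = (H39, 11), (H39, 11), (H39, 11), (H39, 11) ✓
(B=64, D=W58): 2 rows → {C,F} = (H41, 9), (H41, 9) ✓
(B=60, D=W64): 2 rows → {C,F} takes values {(H83, 4), (H33, 11)} — violation
(B=62, D=W64): 1 row → {C,F} = (H11, 9) ✓
(B=63, D=W95): 1 row → {C,F} = (H47, 11) ✓
(B=64, D=W95): 1 row → {C,F} = (H27, 5) ✓
Two rows agree on BD but differ on CF, so BD → CF does not hold.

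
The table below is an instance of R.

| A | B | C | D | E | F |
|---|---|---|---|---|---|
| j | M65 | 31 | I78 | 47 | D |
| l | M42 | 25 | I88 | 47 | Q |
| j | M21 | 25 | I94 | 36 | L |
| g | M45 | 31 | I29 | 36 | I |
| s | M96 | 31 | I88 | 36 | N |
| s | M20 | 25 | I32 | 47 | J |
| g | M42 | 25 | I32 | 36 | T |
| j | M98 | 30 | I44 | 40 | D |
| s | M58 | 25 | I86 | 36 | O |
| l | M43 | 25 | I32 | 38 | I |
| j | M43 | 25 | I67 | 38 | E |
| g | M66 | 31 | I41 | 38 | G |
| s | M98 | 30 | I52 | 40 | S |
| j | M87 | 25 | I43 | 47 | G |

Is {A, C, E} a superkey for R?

Yes

All 14 rows have distinct {A, C, E} values, so {A, C, E} → (all attributes) holds and {A, C, E} is a superkey.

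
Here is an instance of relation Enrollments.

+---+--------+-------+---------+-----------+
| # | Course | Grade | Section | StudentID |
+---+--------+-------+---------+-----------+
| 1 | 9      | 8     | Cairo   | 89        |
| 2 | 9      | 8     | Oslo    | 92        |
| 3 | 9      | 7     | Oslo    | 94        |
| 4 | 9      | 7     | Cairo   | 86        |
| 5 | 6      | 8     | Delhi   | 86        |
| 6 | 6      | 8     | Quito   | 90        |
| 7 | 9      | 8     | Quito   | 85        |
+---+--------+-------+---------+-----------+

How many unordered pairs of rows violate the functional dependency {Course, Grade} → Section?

(Course=9, Grade=8): violating pairs (1,2), (1,7), (2,7) — 3 pairs.
(Course=9, Grade=7): violating pairs (3,4) — 1 pair.
(Course=6, Grade=8): violating pairs (5,6) — 1 pair.

5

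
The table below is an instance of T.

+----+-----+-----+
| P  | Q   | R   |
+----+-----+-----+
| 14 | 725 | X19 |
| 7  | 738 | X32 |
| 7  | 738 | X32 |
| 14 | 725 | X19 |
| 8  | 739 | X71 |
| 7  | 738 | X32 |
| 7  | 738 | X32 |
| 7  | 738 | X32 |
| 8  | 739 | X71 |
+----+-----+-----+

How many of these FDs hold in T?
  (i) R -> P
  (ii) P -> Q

2

(i) R -> P: every LHS value maps to a single RHS value — holds.
(ii) P -> Q: every LHS value maps to a single RHS value — holds.
2 of the 2 dependencies hold.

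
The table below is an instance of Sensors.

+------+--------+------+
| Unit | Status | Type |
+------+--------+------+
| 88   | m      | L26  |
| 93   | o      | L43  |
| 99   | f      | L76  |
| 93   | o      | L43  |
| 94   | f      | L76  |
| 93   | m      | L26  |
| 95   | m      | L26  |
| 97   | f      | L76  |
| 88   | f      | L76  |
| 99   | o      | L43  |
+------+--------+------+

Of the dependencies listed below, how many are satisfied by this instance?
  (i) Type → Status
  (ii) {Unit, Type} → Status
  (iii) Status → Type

(i) Type → Status: every LHS value maps to a single RHS value — holds.
(ii) {Unit, Type} → Status: every LHS value maps to a single RHS value — holds.
(iii) Status → Type: every LHS value maps to a single RHS value — holds.
3 of the 3 dependencies hold.

3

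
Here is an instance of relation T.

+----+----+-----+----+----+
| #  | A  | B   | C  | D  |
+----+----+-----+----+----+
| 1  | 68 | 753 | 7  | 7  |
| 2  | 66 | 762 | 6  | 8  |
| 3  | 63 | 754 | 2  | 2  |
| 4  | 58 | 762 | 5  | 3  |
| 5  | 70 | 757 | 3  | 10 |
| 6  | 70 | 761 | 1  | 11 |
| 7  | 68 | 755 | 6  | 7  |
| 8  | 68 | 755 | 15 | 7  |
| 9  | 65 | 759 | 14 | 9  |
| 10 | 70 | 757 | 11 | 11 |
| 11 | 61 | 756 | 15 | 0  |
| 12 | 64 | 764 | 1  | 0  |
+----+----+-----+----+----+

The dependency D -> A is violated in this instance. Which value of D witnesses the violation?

D=7: rows 1, 7, 8 → A = 68, 68, 68 ✓
D=8: row 2 → A = 66 ✓
D=2: row 3 → A = 63 ✓
D=3: row 4 → A = 58 ✓
D=10: row 5 → A = 70 ✓
D=11: rows 6, 10 → A = 70, 70 ✓
D=9: row 9 → A = 65 ✓
D=0: rows 11, 12 → A takes values {61, 64} — violation
The only D value with inconsistent A is D=0.

0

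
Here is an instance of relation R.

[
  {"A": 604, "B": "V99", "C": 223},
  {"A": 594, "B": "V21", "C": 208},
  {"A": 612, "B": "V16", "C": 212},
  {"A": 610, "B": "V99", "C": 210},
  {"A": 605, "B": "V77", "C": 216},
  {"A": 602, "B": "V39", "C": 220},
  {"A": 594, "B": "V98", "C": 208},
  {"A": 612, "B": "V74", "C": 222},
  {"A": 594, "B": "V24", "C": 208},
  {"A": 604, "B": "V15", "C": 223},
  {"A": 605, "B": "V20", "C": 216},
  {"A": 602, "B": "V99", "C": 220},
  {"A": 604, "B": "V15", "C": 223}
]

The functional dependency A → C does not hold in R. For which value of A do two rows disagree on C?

A=604: 3 rows → C = 223, 223, 223 ✓
A=594: 3 rows → C = 208, 208, 208 ✓
A=612: 2 rows → C takes values {212, 222} — violation
A=610: 1 row → C = 210 ✓
A=605: 2 rows → C = 216, 216 ✓
A=602: 2 rows → C = 220, 220 ✓
The only A value with inconsistent C is A=612.

612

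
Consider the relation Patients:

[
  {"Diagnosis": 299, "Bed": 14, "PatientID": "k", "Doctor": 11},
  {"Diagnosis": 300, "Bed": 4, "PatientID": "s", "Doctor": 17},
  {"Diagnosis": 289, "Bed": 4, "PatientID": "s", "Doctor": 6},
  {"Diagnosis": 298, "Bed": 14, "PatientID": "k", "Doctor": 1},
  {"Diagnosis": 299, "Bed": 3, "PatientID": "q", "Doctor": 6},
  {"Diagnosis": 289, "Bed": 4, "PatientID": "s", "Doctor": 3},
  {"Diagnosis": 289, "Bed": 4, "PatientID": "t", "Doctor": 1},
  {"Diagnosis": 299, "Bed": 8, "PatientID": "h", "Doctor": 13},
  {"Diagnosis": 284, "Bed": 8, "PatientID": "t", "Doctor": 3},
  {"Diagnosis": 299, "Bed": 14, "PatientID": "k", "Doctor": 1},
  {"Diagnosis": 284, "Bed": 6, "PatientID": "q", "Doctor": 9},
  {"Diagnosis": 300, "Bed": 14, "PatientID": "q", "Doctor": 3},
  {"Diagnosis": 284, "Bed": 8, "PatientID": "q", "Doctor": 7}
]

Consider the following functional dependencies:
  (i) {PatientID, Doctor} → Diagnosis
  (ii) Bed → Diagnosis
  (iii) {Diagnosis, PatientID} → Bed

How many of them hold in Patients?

0

(i) {PatientID, Doctor} → Diagnosis: (PatientID=k, Doctor=1): 2 rows → Diagnosis takes values {298, 299} — violation — fails.
(ii) Bed → Diagnosis: Bed=14: 4 rows → Diagnosis takes values {299, 298, 300} — violation; Bed=4: 4 rows → Diagnosis takes values {300, 289} — violation; Bed=8: 3 rows → Diagnosis takes values {299, 284} — violation — fails.
(iii) {Diagnosis, PatientID} → Bed: (Diagnosis=284, PatientID=q): 2 rows → Bed takes values {6, 8} — violation — fails.
None of the 3 dependencies hold.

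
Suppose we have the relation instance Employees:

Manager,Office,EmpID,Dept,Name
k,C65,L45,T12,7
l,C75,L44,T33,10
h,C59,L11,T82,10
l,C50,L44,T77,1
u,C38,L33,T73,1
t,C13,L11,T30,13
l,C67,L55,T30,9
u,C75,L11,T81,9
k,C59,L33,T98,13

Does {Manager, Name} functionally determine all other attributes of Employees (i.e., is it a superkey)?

Yes

All 9 rows have distinct {Manager, Name} values, so {Manager, Name} → (all attributes) holds and {Manager, Name} is a superkey.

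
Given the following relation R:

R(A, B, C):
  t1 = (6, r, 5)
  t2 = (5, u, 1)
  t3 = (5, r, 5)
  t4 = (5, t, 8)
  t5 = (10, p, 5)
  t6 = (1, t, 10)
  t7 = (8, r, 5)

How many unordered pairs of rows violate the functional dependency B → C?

B=r: all 3 rows agree on C — 0 pairs.
B=t: violating pairs (4,6) — 1 pair.

1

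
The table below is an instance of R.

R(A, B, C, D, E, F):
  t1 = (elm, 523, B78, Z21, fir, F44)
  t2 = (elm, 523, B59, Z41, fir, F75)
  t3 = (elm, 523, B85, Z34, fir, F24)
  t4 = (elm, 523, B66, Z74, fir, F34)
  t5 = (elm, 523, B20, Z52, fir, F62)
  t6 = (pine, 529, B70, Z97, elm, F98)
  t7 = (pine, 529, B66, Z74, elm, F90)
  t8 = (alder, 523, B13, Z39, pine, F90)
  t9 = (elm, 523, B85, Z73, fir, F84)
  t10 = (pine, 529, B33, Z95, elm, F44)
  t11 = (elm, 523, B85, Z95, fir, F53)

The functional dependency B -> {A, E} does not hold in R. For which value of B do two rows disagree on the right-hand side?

B=523: rows 1, 2, 3, 4, 5, 8, 9, 11 → {A,E} takes values {(elm, fir), (alder, pine)} — violation
B=529: rows 6, 7, 10 → {A,E} = (pine, elm), (pine, elm), (pine, elm) ✓
The only B value with inconsistent RHS is B=523.

523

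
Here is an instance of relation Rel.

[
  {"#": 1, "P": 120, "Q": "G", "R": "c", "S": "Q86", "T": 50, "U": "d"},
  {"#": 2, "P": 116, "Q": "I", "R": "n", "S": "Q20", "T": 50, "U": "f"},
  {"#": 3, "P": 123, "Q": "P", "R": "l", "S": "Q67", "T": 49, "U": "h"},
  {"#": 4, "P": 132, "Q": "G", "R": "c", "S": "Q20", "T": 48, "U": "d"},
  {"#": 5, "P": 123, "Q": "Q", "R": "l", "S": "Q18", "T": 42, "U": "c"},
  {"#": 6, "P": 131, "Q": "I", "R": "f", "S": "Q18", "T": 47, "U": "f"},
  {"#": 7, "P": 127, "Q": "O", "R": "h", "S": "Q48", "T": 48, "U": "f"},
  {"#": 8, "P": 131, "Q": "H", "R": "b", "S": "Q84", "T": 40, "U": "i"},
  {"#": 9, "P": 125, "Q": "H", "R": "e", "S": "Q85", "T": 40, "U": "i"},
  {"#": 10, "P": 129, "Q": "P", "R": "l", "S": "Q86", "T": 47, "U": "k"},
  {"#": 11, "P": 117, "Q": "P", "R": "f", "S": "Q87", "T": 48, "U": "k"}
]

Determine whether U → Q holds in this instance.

No

U=d: rows 1, 4 → Q = G, G ✓
U=f: rows 2, 6, 7 → Q takes values {I, O} — violation
U=h: row 3 → Q = P ✓
U=c: row 5 → Q = Q ✓
U=i: rows 8, 9 → Q = H, H ✓
U=k: rows 10, 11 → Q = P, P ✓
Two rows agree on U but differ on Q, so U → Q does not hold.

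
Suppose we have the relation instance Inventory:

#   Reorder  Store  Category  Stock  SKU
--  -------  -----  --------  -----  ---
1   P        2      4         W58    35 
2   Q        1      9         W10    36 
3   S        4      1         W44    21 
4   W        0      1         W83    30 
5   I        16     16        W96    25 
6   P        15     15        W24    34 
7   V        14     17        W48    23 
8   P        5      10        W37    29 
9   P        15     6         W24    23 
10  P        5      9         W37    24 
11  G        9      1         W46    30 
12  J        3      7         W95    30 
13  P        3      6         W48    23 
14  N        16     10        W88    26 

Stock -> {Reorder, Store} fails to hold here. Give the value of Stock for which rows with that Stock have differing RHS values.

Stock=W58: row 1 → {Reorder,Store} = (P, 2) ✓
Stock=W10: row 2 → {Reorder,Store} = (Q, 1) ✓
Stock=W44: row 3 → {Reorder,Store} = (S, 4) ✓
Stock=W83: row 4 → {Reorder,Store} = (W, 0) ✓
Stock=W96: row 5 → {Reorder,Store} = (I, 16) ✓
Stock=W24: rows 6, 9 → {Reorder,Store} = (P, 15), (P, 15) ✓
Stock=W48: rows 7, 13 → {Reorder,Store} takes values {(V, 14), (P, 3)} — violation
Stock=W37: rows 8, 10 → {Reorder,Store} = (P, 5), (P, 5) ✓
Stock=W46: row 11 → {Reorder,Store} = (G, 9) ✓
Stock=W95: row 12 → {Reorder,Store} = (J, 3) ✓
Stock=W88: row 14 → {Reorder,Store} = (N, 16) ✓
The only Stock value with inconsistent RHS is Stock=W48.

W48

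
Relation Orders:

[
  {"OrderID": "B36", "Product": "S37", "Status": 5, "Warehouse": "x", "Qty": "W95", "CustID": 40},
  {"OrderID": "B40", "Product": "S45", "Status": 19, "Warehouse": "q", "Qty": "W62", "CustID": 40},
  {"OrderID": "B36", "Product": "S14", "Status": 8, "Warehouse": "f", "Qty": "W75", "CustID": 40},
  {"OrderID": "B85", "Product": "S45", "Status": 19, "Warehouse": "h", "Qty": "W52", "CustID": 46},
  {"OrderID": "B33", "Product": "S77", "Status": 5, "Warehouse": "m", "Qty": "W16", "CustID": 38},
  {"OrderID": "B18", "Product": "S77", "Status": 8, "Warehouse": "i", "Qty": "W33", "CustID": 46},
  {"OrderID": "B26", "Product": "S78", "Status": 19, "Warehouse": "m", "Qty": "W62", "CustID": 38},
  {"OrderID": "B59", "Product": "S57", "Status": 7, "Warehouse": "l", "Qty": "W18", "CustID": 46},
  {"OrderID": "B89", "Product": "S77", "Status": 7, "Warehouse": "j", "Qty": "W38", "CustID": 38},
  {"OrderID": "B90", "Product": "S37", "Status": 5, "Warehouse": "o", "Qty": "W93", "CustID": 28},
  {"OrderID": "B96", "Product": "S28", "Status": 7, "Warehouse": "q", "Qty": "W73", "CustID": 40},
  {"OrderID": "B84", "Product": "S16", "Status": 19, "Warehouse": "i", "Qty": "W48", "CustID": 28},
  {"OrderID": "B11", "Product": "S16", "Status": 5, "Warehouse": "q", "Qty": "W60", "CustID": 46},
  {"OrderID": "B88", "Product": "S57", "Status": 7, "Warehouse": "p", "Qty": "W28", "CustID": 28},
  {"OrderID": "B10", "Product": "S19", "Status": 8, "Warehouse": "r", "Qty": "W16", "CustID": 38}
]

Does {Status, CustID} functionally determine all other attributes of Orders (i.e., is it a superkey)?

Yes

All 15 rows have distinct {Status, CustID} values, so {Status, CustID} → (all attributes) holds and {Status, CustID} is a superkey.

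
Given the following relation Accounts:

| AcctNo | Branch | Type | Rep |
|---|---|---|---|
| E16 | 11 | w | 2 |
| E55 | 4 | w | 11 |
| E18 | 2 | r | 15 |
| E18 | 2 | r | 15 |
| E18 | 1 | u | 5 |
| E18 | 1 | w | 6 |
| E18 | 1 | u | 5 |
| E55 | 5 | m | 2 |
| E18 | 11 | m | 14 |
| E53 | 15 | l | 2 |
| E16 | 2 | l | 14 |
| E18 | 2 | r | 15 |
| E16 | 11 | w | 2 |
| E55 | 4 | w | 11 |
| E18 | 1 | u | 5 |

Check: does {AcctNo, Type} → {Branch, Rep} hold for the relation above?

Yes

(AcctNo=E16, Type=w): 2 rows → {Branch,Rep} = (11, 2), (11, 2) ✓
(AcctNo=E55, Type=w): 2 rows → {Branch,Rep} = (4, 11), (4, 11) ✓
(AcctNo=E18, Type=r): 3 rows → {Branch,Rep} = (2, 15), (2, 15), (2, 15) ✓
(AcctNo=E18, Type=u): 3 rows → {Branch,Rep} = (1, 5), (1, 5), (1, 5) ✓
(AcctNo=E18, Type=w): 1 row → {Branch,Rep} = (1, 6) ✓
(AcctNo=E55, Type=m): 1 row → {Branch,Rep} = (5, 2) ✓
(AcctNo=E18, Type=m): 1 row → {Branch,Rep} = (11, 14) ✓
(AcctNo=E53, Type=l): 1 row → {Branch,Rep} = (15, 2) ✓
(AcctNo=E16, Type=l): 1 row → {Branch,Rep} = (2, 14) ✓
Every {AcctNo, Type} value is associated with a single {Branch, Rep} value, so {AcctNo, Type} → {Branch, Rep} holds.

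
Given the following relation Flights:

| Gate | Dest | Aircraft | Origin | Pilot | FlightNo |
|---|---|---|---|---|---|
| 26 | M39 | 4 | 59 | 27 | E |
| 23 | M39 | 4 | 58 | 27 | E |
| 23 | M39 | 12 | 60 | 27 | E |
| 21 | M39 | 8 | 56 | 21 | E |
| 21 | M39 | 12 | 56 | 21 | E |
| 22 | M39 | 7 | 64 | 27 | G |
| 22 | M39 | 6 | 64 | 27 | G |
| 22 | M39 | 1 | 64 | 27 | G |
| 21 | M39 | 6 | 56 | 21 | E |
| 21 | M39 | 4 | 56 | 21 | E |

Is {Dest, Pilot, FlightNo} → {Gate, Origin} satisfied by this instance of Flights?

No

(Dest=M39, Pilot=27, FlightNo=E): 3 rows → {Gate,Origin} takes values {(26, 59), (23, 58), (23, 60)} — violation
(Dest=M39, Pilot=21, FlightNo=E): 4 rows → {Gate,Origin} = (21, 56), (21, 56), (21, 56), (21, 56) ✓
(Dest=M39, Pilot=27, FlightNo=G): 3 rows → {Gate,Origin} = (22, 64), (22, 64), (22, 64) ✓
Two rows agree on {Dest, Pilot, FlightNo} but differ on {Gate, Origin}, so {Dest, Pilot, FlightNo} → {Gate, Origin} does not hold.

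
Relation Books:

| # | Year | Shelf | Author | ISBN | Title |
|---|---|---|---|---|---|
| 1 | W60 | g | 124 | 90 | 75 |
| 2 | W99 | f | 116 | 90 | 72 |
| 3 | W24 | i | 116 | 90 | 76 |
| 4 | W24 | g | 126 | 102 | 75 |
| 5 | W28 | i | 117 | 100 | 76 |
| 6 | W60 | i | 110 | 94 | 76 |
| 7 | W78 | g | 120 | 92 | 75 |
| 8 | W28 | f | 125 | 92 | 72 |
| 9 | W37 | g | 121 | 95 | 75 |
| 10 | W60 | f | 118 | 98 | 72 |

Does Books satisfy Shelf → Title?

Shelf=g: rows 1, 4, 7, 9 → Title = 75, 75, 75, 75 ✓
Shelf=f: rows 2, 8, 10 → Title = 72, 72, 72 ✓
Shelf=i: rows 3, 5, 6 → Title = 76, 76, 76 ✓
Every Shelf value is associated with a single Title value, so Shelf → Title holds.

Yes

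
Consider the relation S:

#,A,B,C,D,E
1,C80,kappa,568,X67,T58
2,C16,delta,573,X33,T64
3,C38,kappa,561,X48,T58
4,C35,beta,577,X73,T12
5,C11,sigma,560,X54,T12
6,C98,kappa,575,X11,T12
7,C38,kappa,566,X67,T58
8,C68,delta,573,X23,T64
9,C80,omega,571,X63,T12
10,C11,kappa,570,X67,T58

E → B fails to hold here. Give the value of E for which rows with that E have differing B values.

T12

E=T58: rows 1, 3, 7, 10 → B = kappa, kappa, kappa, kappa ✓
E=T64: rows 2, 8 → B = delta, delta ✓
E=T12: rows 4, 5, 6, 9 → B takes values {beta, sigma, kappa, omega} — violation
The only E value with inconsistent B is E=T12.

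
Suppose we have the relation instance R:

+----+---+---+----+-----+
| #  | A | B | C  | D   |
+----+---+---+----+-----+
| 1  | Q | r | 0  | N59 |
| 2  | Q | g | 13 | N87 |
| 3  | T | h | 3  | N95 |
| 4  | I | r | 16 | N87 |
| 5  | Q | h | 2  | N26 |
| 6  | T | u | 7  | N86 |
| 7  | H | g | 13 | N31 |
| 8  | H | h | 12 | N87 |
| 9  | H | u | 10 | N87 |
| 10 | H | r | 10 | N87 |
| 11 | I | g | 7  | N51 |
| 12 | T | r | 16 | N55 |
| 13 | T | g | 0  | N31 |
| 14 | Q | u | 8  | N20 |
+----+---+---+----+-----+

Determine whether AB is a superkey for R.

Yes

All 14 rows have distinct AB values, so AB → (all attributes) holds and AB is a superkey.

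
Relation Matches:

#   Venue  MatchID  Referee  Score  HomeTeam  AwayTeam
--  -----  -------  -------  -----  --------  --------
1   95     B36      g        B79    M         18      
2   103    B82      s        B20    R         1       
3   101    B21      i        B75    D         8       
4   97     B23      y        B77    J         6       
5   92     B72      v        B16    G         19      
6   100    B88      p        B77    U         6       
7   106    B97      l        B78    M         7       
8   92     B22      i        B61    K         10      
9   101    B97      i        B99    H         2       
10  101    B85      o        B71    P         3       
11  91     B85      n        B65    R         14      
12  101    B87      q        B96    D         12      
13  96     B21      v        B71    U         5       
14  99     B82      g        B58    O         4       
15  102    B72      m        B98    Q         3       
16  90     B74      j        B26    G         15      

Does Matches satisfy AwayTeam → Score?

AwayTeam=18: row 1 → Score = B79 ✓
AwayTeam=1: row 2 → Score = B20 ✓
AwayTeam=8: row 3 → Score = B75 ✓
AwayTeam=6: rows 4, 6 → Score = B77, B77 ✓
AwayTeam=19: row 5 → Score = B16 ✓
AwayTeam=7: row 7 → Score = B78 ✓
AwayTeam=10: row 8 → Score = B61 ✓
AwayTeam=2: row 9 → Score = B99 ✓
AwayTeam=3: rows 10, 15 → Score takes values {B71, B98} — violation
AwayTeam=14: row 11 → Score = B65 ✓
AwayTeam=12: row 12 → Score = B96 ✓
AwayTeam=5: row 13 → Score = B71 ✓
AwayTeam=4: row 14 → Score = B58 ✓
AwayTeam=15: row 16 → Score = B26 ✓
Two rows agree on AwayTeam but differ on Score, so AwayTeam → Score does not hold.

No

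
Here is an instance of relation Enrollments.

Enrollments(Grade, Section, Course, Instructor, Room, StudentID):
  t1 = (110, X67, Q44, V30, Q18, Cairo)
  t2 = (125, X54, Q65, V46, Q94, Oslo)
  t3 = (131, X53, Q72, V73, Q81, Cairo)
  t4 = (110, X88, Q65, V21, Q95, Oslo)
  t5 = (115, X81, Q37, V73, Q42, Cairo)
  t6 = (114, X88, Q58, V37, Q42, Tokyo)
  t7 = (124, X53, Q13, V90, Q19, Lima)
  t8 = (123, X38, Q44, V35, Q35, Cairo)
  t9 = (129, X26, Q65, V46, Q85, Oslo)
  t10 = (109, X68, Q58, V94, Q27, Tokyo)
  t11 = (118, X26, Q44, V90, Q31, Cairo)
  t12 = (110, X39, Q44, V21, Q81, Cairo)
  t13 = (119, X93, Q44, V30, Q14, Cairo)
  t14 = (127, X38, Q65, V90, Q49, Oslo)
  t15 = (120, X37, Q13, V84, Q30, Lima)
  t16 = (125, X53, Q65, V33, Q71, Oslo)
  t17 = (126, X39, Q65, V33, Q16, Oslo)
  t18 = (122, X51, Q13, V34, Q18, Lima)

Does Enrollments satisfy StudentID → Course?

No

StudentID=Cairo: rows 1, 3, 5, 8, 11, 12, 13 → Course takes values {Q44, Q72, Q37} — violation
StudentID=Oslo: rows 2, 4, 9, 14, 16, 17 → Course = Q65, Q65, Q65, Q65, Q65, Q65 ✓
StudentID=Tokyo: rows 6, 10 → Course = Q58, Q58 ✓
StudentID=Lima: rows 7, 15, 18 → Course = Q13, Q13, Q13 ✓
Two rows agree on StudentID but differ on Course, so StudentID → Course does not hold.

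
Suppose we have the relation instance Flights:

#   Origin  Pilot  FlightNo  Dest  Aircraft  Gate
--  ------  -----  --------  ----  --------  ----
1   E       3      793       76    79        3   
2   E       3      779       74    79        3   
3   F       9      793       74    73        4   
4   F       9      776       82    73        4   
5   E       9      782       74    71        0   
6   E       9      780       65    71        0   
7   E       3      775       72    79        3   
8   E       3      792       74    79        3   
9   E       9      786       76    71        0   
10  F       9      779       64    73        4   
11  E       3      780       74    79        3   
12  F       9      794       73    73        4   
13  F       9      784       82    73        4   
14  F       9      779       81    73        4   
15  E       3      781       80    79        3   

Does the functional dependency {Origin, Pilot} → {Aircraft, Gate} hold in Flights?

Yes

(Origin=E, Pilot=3): rows 1, 2, 7, 8, 11, 15 → {Aircraft,Gate} = (79, 3), (79, 3), (79, 3), (79, 3), (79, 3), (79, 3) ✓
(Origin=F, Pilot=9): rows 3, 4, 10, 12, 13, 14 → {Aircraft,Gate} = (73, 4), (73, 4), (73, 4), (73, 4), (73, 4), (73, 4) ✓
(Origin=E, Pilot=9): rows 5, 6, 9 → {Aircraft,Gate} = (71, 0), (71, 0), (71, 0) ✓
Every {Origin, Pilot} value is associated with a single {Aircraft, Gate} value, so {Origin, Pilot} → {Aircraft, Gate} holds.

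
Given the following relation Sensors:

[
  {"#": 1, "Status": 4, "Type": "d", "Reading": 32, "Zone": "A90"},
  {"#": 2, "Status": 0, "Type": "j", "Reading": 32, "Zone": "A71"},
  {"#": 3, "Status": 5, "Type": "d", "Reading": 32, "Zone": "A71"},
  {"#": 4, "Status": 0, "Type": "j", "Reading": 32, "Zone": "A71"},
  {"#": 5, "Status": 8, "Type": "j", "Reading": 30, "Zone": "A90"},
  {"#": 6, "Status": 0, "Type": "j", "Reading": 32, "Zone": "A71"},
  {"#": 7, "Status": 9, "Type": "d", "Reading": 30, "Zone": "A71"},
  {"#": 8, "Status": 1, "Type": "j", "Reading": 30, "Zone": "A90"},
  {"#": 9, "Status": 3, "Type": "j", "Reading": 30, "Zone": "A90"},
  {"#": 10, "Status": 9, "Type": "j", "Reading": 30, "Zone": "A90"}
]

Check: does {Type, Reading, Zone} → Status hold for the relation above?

(Type=d, Reading=32, Zone=A90): row 1 → Status = 4 ✓
(Type=j, Reading=32, Zone=A71): rows 2, 4, 6 → Status = 0, 0, 0 ✓
(Type=d, Reading=32, Zone=A71): row 3 → Status = 5 ✓
(Type=j, Reading=30, Zone=A90): rows 5, 8, 9, 10 → Status takes values {8, 1, 3, 9} — violation
(Type=d, Reading=30, Zone=A71): row 7 → Status = 9 ✓
Two rows agree on {Type, Reading, Zone} but differ on Status, so {Type, Reading, Zone} → Status does not hold.

No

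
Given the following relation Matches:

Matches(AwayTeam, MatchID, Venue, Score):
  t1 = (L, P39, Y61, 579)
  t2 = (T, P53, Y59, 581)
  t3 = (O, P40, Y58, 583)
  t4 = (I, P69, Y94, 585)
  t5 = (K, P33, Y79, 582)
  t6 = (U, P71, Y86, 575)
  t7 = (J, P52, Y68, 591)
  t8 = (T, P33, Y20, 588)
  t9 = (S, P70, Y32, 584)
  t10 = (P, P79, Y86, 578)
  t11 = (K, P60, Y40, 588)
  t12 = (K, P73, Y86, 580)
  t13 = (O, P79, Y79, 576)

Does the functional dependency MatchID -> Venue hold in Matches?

No

MatchID=P39: row 1 → Venue = Y61 ✓
MatchID=P53: row 2 → Venue = Y59 ✓
MatchID=P40: row 3 → Venue = Y58 ✓
MatchID=P69: row 4 → Venue = Y94 ✓
MatchID=P33: rows 5, 8 → Venue takes values {Y79, Y20} — violation
MatchID=P71: row 6 → Venue = Y86 ✓
MatchID=P52: row 7 → Venue = Y68 ✓
MatchID=P70: row 9 → Venue = Y32 ✓
MatchID=P79: rows 10, 13 → Venue takes values {Y86, Y79} — violation
MatchID=P60: row 11 → Venue = Y40 ✓
MatchID=P73: row 12 → Venue = Y86 ✓
Two rows agree on MatchID but differ on Venue, so MatchID -> Venue does not hold.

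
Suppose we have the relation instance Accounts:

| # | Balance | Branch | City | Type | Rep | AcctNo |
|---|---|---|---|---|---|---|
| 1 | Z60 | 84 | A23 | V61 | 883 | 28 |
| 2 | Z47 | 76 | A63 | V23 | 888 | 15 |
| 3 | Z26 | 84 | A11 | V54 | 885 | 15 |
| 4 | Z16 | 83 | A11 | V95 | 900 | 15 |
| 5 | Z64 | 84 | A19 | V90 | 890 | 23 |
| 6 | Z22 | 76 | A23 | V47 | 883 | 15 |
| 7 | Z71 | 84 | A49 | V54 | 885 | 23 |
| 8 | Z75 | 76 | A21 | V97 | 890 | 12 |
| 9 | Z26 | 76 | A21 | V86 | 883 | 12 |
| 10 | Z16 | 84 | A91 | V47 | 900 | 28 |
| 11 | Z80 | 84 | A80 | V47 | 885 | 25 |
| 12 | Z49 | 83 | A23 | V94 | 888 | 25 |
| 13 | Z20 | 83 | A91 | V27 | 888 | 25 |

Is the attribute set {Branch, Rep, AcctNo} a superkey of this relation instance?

No

Rows 12 and 13 have the same {Branch, Rep, AcctNo} value (Branch=83, Rep=888, AcctNo=25) but are distinct tuples, so {Branch, Rep, AcctNo} does not determine every attribute — not a superkey.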